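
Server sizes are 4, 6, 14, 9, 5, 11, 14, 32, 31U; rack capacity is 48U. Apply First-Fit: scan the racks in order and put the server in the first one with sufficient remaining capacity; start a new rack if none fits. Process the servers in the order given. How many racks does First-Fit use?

4

rack 1: place 4U, 44U left
rack 1: place 6U, 38U left
rack 1: place 14U, 24U left
rack 1: place 9U, 15U left
rack 1: place 5U, 10U left
rack 2: place 11U, 37U left
rack 2: place 14U, 23U left
rack 3: place 32U, 16U left
rack 4: place 31U, 17U left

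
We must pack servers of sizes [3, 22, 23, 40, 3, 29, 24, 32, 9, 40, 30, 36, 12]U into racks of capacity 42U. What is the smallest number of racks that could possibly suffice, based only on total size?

8 racks

Total size = 3 + 22 + 23 + 40 + 3 + 29 + 24 + 32 + 9 + 40 + 30 + 36 + 12 = 303U.
⌈303 / 42⌉ = 8.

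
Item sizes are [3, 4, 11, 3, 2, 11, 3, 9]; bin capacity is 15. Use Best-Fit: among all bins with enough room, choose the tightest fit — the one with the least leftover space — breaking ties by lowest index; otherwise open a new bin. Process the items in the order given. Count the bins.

bin 1: place 3, 12 left
bin 1: place 4, 8 left
bin 2: place 11, 4 left
bin 2: place 3, 1 left
bin 1: place 2, 6 left
bin 3: place 11, 4 left
bin 3: place 3, 1 left
bin 4: place 9, 6 left

4 bins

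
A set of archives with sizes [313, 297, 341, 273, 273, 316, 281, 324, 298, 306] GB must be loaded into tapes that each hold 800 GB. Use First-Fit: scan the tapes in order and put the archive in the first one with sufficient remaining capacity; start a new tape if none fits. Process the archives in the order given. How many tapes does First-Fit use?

tape 1: place 313 GB, 487 GB left
tape 1: place 297 GB, 190 GB left
tape 2: place 341 GB, 459 GB left
tape 2: place 273 GB, 186 GB left
tape 3: place 273 GB, 527 GB left
tape 3: place 316 GB, 211 GB left
tape 4: place 281 GB, 519 GB left
tape 4: place 324 GB, 195 GB left
tape 5: place 298 GB, 502 GB left
tape 5: place 306 GB, 196 GB left

5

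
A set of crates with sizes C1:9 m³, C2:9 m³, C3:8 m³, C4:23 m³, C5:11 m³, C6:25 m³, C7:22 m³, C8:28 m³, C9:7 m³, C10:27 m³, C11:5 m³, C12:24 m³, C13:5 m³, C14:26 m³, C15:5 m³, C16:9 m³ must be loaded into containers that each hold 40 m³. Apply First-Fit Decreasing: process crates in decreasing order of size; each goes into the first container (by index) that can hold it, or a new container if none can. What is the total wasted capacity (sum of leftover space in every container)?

37

Sorted descending: 28, 27, 26, 25, 24, 23, 22, 11, 9, 9, 9, 8, 7, 5, 5, 5.
container 1: place 28 m³, 12 m³ left
container 2: place 27 m³, 13 m³ left
container 3: place 26 m³, 14 m³ left
container 4: place 25 m³, 15 m³ left
container 5: place 24 m³, 16 m³ left
container 6: place 23 m³, 17 m³ left
container 7: place 22 m³, 18 m³ left
container 1: place 11 m³, 1 m³ left
container 2: place 9 m³, 4 m³ left
container 3: place 9 m³, 5 m³ left
container 4: place 9 m³, 6 m³ left
container 5: place 8 m³, 8 m³ left
container 5: place 7 m³, 1 m³ left
container 3: place 5 m³, 0 m³ left
container 4: place 5 m³, 1 m³ left
container 6: place 5 m³, 12 m³ left
7 containers × 40 m³ = 280 m³; used 243 m³; unused 37 m³.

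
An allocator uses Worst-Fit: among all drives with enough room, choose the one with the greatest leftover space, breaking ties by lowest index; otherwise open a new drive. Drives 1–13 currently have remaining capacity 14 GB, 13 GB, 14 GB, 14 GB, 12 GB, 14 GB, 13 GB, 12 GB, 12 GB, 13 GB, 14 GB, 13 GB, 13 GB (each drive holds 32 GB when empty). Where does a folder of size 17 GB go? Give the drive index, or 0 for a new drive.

No drive has ≥ 17 GB free, so a new drive is opened.

0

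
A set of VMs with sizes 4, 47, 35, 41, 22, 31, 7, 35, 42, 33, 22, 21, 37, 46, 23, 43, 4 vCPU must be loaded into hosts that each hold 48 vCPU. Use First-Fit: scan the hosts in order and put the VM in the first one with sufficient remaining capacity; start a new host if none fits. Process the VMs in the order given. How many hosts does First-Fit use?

12 hosts

4 vCPU → host 1 (remaining 44 vCPU)
47 vCPU → host 2 (remaining 1 vCPU)
35 vCPU → host 1 (remaining 9 vCPU)
41 vCPU → host 3 (remaining 7 vCPU)
22 vCPU → host 4 (remaining 26 vCPU)
31 vCPU → host 5 (remaining 17 vCPU)
7 vCPU → host 1 (remaining 2 vCPU)
35 vCPU → host 6 (remaining 13 vCPU)
42 vCPU → host 7 (remaining 6 vCPU)
33 vCPU → host 8 (remaining 15 vCPU)
22 vCPU → host 4 (remaining 4 vCPU)
21 vCPU → host 9 (remaining 27 vCPU)
37 vCPU → host 10 (remaining 11 vCPU)
46 vCPU → host 11 (remaining 2 vCPU)
23 vCPU → host 9 (remaining 4 vCPU)
43 vCPU → host 12 (remaining 5 vCPU)
4 vCPU → host 3 (remaining 3 vCPU)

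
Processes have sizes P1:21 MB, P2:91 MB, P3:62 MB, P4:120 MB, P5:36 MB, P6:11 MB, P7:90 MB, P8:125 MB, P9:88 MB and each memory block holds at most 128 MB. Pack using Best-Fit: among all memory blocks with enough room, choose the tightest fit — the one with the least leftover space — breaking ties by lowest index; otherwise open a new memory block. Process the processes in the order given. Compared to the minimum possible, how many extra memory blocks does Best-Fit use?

Best-Fit: [21,91,11] [62,36] [120] [90] [125] [88] → 6 memory blocks.
Total size 644 MB; any packing needs at least ⌈644/128⌉ = 6 memory blocks.
So 6 is already optimal.

0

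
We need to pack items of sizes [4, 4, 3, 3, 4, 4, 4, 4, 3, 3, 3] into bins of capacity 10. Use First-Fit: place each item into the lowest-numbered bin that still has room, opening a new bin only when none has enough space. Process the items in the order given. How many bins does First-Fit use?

bin 1: place 4, 6 left
bin 1: place 4, 2 left
bin 2: place 3, 7 left
bin 2: place 3, 4 left
bin 2: place 4, 0 left
bin 3: place 4, 6 left
bin 3: place 4, 2 left
bin 4: place 4, 6 left
bin 4: place 3, 3 left
bin 4: place 3, 0 left
bin 5: place 3, 7 left
Final bins: [4,4] [3,3,4] [4,4] [4,3,3] [3].

5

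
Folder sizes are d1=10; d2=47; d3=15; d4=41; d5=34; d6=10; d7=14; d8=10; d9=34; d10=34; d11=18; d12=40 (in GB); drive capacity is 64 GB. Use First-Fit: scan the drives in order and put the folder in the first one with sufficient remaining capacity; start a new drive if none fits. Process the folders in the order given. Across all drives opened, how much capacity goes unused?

d1 (10 GB) → drive 1 (remaining 54 GB)
d2 (47 GB) → drive 1 (remaining 7 GB)
d3 (15 GB) → drive 2 (remaining 49 GB)
d4 (41 GB) → drive 2 (remaining 8 GB)
d5 (34 GB) → drive 3 (remaining 30 GB)
d6 (10 GB) → drive 3 (remaining 20 GB)
d7 (14 GB) → drive 3 (remaining 6 GB)
d8 (10 GB) → drive 4 (remaining 54 GB)
d9 (34 GB) → drive 4 (remaining 20 GB)
d10 (34 GB) → drive 5 (remaining 30 GB)
d11 (18 GB) → drive 4 (remaining 2 GB)
d12 (40 GB) → drive 6 (remaining 24 GB)
6 drives × 64 GB = 384 GB; used 307 GB; unused 77 GB.

77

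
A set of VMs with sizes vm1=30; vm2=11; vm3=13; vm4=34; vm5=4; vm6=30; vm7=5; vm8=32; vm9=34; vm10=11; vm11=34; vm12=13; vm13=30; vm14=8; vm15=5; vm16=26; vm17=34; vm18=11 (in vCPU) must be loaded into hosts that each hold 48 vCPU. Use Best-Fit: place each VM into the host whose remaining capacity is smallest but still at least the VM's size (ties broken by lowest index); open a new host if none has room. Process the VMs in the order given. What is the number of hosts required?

Put vm1 (30 vCPU) in host 1; 18 vCPU remain.
Put vm2 (11 vCPU) in host 1; 7 vCPU remain.
Put vm3 (13 vCPU) in host 2; 35 vCPU remain.
Put vm4 (34 vCPU) in host 2; 1 vCPU remain.
Put vm5 (4 vCPU) in host 1; 3 vCPU remain.
Put vm6 (30 vCPU) in host 3; 18 vCPU remain.
Put vm7 (5 vCPU) in host 3; 13 vCPU remain.
Put vm8 (32 vCPU) in host 4; 16 vCPU remain.
Put vm9 (34 vCPU) in host 5; 14 vCPU remain.
Put vm10 (11 vCPU) in host 3; 2 vCPU remain.
Put vm11 (34 vCPU) in host 6; 14 vCPU remain.
Put vm12 (13 vCPU) in host 5; 1 vCPU remain.
Put vm13 (30 vCPU) in host 7; 18 vCPU remain.
Put vm14 (8 vCPU) in host 6; 6 vCPU remain.
Put vm15 (5 vCPU) in host 6; 1 vCPU remain.
Put vm16 (26 vCPU) in host 8; 22 vCPU remain.
Put vm17 (34 vCPU) in host 9; 14 vCPU remain.
Put vm18 (11 vCPU) in host 9; 3 vCPU remain.
Final hosts: [30,11,4] [13,34] [30,5,11] [32] [34,13] [34,8,5] [30] [26] [34,11].

9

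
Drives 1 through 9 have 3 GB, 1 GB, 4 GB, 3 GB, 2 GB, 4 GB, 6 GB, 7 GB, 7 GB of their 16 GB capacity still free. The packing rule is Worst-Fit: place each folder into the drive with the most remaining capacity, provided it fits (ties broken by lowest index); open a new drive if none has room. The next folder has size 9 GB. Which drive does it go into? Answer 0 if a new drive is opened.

No drive has ≥ 9 GB free, so a new drive is opened.

0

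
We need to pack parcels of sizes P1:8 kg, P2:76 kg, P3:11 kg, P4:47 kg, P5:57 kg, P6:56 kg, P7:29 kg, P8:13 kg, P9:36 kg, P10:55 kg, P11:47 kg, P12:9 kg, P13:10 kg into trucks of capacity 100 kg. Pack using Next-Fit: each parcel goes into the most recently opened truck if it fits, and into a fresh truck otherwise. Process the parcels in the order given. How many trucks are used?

Put P1 (8 kg) in truck 1; 92 kg remain.
Put P2 (76 kg) in truck 1; 16 kg remain.
Put P3 (11 kg) in truck 1; 5 kg remain.
Put P4 (47 kg) in truck 2; 53 kg remain.
Put P5 (57 kg) in truck 3; 43 kg remain.
Put P6 (56 kg) in truck 4; 44 kg remain.
Put P7 (29 kg) in truck 4; 15 kg remain.
Put P8 (13 kg) in truck 4; 2 kg remain.
Put P9 (36 kg) in truck 5; 64 kg remain.
Put P10 (55 kg) in truck 5; 9 kg remain.
Put P11 (47 kg) in truck 6; 53 kg remain.
Put P12 (9 kg) in truck 6; 44 kg remain.
Put P13 (10 kg) in truck 6; 34 kg remain.
Final trucks: [8,76,11] [47] [57] [56,29,13] [36,55] [47,9,10].

6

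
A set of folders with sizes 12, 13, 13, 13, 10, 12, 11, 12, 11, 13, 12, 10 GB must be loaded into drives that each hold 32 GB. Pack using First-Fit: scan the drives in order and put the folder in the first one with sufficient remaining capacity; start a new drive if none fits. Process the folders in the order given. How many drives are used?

12 GB → drive 1 (remaining 20 GB)
13 GB → drive 1 (remaining 7 GB)
13 GB → drive 2 (remaining 19 GB)
13 GB → drive 2 (remaining 6 GB)
10 GB → drive 3 (remaining 22 GB)
12 GB → drive 3 (remaining 10 GB)
11 GB → drive 4 (remaining 21 GB)
12 GB → drive 4 (remaining 9 GB)
11 GB → drive 5 (remaining 21 GB)
13 GB → drive 5 (remaining 8 GB)
12 GB → drive 6 (remaining 20 GB)
10 GB → drive 3 (remaining 0 GB)

6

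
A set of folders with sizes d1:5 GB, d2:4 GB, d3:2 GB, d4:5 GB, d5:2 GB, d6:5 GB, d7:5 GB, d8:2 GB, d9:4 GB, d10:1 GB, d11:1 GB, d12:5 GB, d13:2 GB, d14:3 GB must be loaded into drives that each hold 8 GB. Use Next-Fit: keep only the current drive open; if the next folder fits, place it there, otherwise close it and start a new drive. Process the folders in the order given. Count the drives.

8 drives

d1 (5 GB) → drive 1 (remaining 3 GB)
d2 (4 GB) → drive 2 (remaining 4 GB)
d3 (2 GB) → drive 2 (remaining 2 GB)
d4 (5 GB) → drive 3 (remaining 3 GB)
d5 (2 GB) → drive 3 (remaining 1 GB)
d6 (5 GB) → drive 4 (remaining 3 GB)
d7 (5 GB) → drive 5 (remaining 3 GB)
d8 (2 GB) → drive 5 (remaining 1 GB)
d9 (4 GB) → drive 6 (remaining 4 GB)
d10 (1 GB) → drive 6 (remaining 3 GB)
d11 (1 GB) → drive 6 (remaining 2 GB)
d12 (5 GB) → drive 7 (remaining 3 GB)
d13 (2 GB) → drive 7 (remaining 1 GB)
d14 (3 GB) → drive 8 (remaining 5 GB)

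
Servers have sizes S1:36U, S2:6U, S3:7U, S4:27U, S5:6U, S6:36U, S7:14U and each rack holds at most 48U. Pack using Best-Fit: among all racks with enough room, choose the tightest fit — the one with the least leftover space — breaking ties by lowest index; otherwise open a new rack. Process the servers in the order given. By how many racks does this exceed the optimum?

0

Best-Fit: [36,6,6] [7,27,14] [36] → 3 racks.
Total size 132U; any packing needs at least ⌈132/48⌉ = 3 racks.
So 3 is already optimal.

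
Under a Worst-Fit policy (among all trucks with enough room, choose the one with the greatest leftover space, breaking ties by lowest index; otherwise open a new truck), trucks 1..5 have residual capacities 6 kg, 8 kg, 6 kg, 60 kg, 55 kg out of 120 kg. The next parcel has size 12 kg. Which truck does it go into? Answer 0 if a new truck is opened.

4

Trucks with room: truck 4 (60 kg), truck 5 (55 kg).
Most room is truck 4 with 60 kg free.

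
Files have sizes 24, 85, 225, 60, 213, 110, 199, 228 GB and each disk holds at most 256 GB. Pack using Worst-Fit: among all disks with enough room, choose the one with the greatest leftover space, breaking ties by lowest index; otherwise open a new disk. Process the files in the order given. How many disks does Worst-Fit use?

Put 24 GB in disk 1; 232 GB remain.
Put 85 GB in disk 1; 147 GB remain.
Put 225 GB in disk 2; 31 GB remain.
Put 60 GB in disk 1; 87 GB remain.
Put 213 GB in disk 3; 43 GB remain.
Put 110 GB in disk 4; 146 GB remain.
Put 199 GB in disk 5; 57 GB remain.
Put 228 GB in disk 6; 28 GB remain.
Final disks: [24,85,60] [225] [213] [110] [199] [228].

6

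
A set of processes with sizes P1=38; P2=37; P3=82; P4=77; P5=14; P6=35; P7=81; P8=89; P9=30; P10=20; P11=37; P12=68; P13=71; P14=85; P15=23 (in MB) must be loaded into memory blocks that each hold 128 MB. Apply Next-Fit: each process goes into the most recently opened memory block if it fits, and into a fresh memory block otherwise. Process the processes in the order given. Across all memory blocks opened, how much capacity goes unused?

P1 (38 MB) → memory block 1 (remaining 90 MB)
P2 (37 MB) → memory block 1 (remaining 53 MB)
P3 (82 MB) → memory block 2 (remaining 46 MB)
P4 (77 MB) → memory block 3 (remaining 51 MB)
P5 (14 MB) → memory block 3 (remaining 37 MB)
P6 (35 MB) → memory block 3 (remaining 2 MB)
P7 (81 MB) → memory block 4 (remaining 47 MB)
P8 (89 MB) → memory block 5 (remaining 39 MB)
P9 (30 MB) → memory block 5 (remaining 9 MB)
P10 (20 MB) → memory block 6 (remaining 108 MB)
P11 (37 MB) → memory block 6 (remaining 71 MB)
P12 (68 MB) → memory block 6 (remaining 3 MB)
P13 (71 MB) → memory block 7 (remaining 57 MB)
P14 (85 MB) → memory block 8 (remaining 43 MB)
P15 (23 MB) → memory block 8 (remaining 20 MB)
8 memory blocks × 128 MB = 1024 MB; used 787 MB; unused 237 MB.

237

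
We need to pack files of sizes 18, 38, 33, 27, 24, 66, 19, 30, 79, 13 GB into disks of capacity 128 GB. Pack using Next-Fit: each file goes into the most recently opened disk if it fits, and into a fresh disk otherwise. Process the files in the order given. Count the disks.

18 GB → disk 1 (remaining 110 GB)
38 GB → disk 1 (remaining 72 GB)
33 GB → disk 1 (remaining 39 GB)
27 GB → disk 1 (remaining 12 GB)
24 GB → disk 2 (remaining 104 GB)
66 GB → disk 2 (remaining 38 GB)
19 GB → disk 2 (remaining 19 GB)
30 GB → disk 3 (remaining 98 GB)
79 GB → disk 3 (remaining 19 GB)
13 GB → disk 3 (remaining 6 GB)
Final disks: [18,38,33,27] [24,66,19] [30,79,13].

3 disks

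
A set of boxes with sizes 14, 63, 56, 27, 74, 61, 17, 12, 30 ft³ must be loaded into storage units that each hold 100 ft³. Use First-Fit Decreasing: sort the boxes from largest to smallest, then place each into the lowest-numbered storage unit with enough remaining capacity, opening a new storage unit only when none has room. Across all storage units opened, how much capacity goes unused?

46

Sorted descending: 74, 63, 61, 56, 30, 27, 17, 14, 12.
Put 74 ft³ in storage unit 1; 26 ft³ remain.
Put 63 ft³ in storage unit 2; 37 ft³ remain.
Put 61 ft³ in storage unit 3; 39 ft³ remain.
Put 56 ft³ in storage unit 4; 44 ft³ remain.
Put 30 ft³ in storage unit 2; 7 ft³ remain.
Put 27 ft³ in storage unit 3; 12 ft³ remain.
Put 17 ft³ in storage unit 1; 9 ft³ remain.
Put 14 ft³ in storage unit 4; 30 ft³ remain.
Put 12 ft³ in storage unit 3; 0 ft³ remain.
4 storage units × 100 ft³ = 400 ft³; used 354 ft³; unused 46 ft³.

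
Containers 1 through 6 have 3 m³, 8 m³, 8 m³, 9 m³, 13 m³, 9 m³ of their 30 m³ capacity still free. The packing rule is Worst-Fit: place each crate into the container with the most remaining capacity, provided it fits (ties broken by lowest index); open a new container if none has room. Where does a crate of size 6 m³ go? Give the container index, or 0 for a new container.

Containers with room: container 2 (8 m³), container 3 (8 m³), container 4 (9 m³), container 5 (13 m³), container 6 (9 m³).
Most room is container 5 with 13 m³ free.

5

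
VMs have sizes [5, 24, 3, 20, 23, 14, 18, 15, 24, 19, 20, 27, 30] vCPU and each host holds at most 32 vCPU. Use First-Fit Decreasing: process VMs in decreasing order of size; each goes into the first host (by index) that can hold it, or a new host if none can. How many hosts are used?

10 hosts

Sorted descending: 30, 27, 24, 24, 23, 20, 20, 19, 18, 15, 14, 5, 3.
Put 30 vCPU in host 1; 2 vCPU remain.
Put 27 vCPU in host 2; 5 vCPU remain.
Put 24 vCPU in host 3; 8 vCPU remain.
Put 24 vCPU in host 4; 8 vCPU remain.
Put 23 vCPU in host 5; 9 vCPU remain.
Put 20 vCPU in host 6; 12 vCPU remain.
Put 20 vCPU in host 7; 12 vCPU remain.
Put 19 vCPU in host 8; 13 vCPU remain.
Put 18 vCPU in host 9; 14 vCPU remain.
Put 15 vCPU in host 10; 17 vCPU remain.
Put 14 vCPU in host 9; 0 vCPU remain.
Put 5 vCPU in host 2; 0 vCPU remain.
Put 3 vCPU in host 3; 5 vCPU remain.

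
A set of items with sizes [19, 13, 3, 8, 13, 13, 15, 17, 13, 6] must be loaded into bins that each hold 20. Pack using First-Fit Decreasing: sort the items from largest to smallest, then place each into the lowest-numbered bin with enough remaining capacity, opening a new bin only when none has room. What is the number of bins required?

8

Sorted descending: 19, 17, 15, 13, 13, 13, 13, 8, 6, 3.
19 → bin 1 (remaining 1)
17 → bin 2 (remaining 3)
15 → bin 3 (remaining 5)
13 → bin 4 (remaining 7)
13 → bin 5 (remaining 7)
13 → bin 6 (remaining 7)
13 → bin 7 (remaining 7)
8 → bin 8 (remaining 12)
6 → bin 4 (remaining 1)
3 → bin 2 (remaining 0)
Final bins: [19] [17,3] [15] [13,6] [13] [13] [13] [8].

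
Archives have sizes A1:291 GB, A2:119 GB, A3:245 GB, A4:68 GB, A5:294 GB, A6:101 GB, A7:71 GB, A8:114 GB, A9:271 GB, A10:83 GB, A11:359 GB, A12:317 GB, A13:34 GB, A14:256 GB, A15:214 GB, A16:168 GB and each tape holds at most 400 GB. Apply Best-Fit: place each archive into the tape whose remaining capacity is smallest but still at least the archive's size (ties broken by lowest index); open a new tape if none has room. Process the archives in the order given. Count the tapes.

9 tapes

A1 (291 GB) → tape 1 (remaining 109 GB)
A2 (119 GB) → tape 2 (remaining 281 GB)
A3 (245 GB) → tape 2 (remaining 36 GB)
A4 (68 GB) → tape 1 (remaining 41 GB)
A5 (294 GB) → tape 3 (remaining 106 GB)
A6 (101 GB) → tape 3 (remaining 5 GB)
A7 (71 GB) → tape 4 (remaining 329 GB)
A8 (114 GB) → tape 4 (remaining 215 GB)
A9 (271 GB) → tape 5 (remaining 129 GB)
A10 (83 GB) → tape 5 (remaining 46 GB)
A11 (359 GB) → tape 6 (remaining 41 GB)
A12 (317 GB) → tape 7 (remaining 83 GB)
A13 (34 GB) → tape 2 (remaining 2 GB)
A14 (256 GB) → tape 8 (remaining 144 GB)
A15 (214 GB) → tape 4 (remaining 1 GB)
A16 (168 GB) → tape 9 (remaining 232 GB)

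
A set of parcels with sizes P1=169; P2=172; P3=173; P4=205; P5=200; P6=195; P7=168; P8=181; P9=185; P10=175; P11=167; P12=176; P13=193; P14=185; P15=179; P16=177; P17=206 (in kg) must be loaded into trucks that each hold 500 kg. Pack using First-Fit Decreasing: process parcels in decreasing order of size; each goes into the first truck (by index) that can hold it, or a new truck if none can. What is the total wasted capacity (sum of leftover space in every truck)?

Sorted descending: 206, 205, 200, 195, 193, 185, 185, 181, 179, 177, 176, 175, 173, 172, 169, 168, 167.
206 kg → truck 1 (remaining 294 kg)
205 kg → truck 1 (remaining 89 kg)
200 kg → truck 2 (remaining 300 kg)
195 kg → truck 2 (remaining 105 kg)
193 kg → truck 3 (remaining 307 kg)
185 kg → truck 3 (remaining 122 kg)
185 kg → truck 4 (remaining 315 kg)
181 kg → truck 4 (remaining 134 kg)
179 kg → truck 5 (remaining 321 kg)
177 kg → truck 5 (remaining 144 kg)
176 kg → truck 6 (remaining 324 kg)
175 kg → truck 6 (remaining 149 kg)
173 kg → truck 7 (remaining 327 kg)
172 kg → truck 7 (remaining 155 kg)
169 kg → truck 8 (remaining 331 kg)
168 kg → truck 8 (remaining 163 kg)
167 kg → truck 9 (remaining 333 kg)
9 trucks × 500 kg = 4500 kg; used 3106 kg; unused 1394 kg.

1394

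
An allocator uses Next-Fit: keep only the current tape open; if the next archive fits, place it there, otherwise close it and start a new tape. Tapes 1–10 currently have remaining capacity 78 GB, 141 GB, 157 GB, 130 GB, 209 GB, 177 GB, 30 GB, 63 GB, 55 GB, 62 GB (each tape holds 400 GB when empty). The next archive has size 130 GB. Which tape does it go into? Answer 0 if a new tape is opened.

0

Next-Fit only looks at tape 10, which has 62 GB free.
130 GB does not fit, so a new tape is opened.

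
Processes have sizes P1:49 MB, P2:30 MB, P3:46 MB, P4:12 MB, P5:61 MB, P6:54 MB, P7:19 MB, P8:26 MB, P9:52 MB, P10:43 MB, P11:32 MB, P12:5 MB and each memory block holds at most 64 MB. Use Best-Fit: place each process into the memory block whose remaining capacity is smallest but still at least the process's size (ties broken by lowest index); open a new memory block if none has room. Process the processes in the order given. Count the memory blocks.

8

P1 (49 MB) → memory block 1 (remaining 15 MB)
P2 (30 MB) → memory block 2 (remaining 34 MB)
P3 (46 MB) → memory block 3 (remaining 18 MB)
P4 (12 MB) → memory block 1 (remaining 3 MB)
P5 (61 MB) → memory block 4 (remaining 3 MB)
P6 (54 MB) → memory block 5 (remaining 10 MB)
P7 (19 MB) → memory block 2 (remaining 15 MB)
P8 (26 MB) → memory block 6 (remaining 38 MB)
P9 (52 MB) → memory block 7 (remaining 12 MB)
P10 (43 MB) → memory block 8 (remaining 21 MB)
P11 (32 MB) → memory block 6 (remaining 6 MB)
P12 (5 MB) → memory block 6 (remaining 1 MB)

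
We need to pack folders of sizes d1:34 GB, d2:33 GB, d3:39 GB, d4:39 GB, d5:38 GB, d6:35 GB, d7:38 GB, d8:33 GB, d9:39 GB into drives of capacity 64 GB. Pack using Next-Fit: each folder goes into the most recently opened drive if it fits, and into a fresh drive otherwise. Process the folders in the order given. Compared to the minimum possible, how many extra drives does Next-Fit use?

0

Next-Fit: [34] [33] [39] [39] [38] [35] [38] [33] [39] → 9 drives.
9 folders exceed 32 GB (half the capacity), and no two of those can share a drive, so at least 9 drives are needed.
So 9 is already optimal.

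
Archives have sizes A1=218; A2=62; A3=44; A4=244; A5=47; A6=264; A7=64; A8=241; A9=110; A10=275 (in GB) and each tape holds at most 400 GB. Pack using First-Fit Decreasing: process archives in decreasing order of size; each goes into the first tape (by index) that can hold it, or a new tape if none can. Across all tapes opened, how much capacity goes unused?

Sorted descending: 275, 264, 244, 241, 218, 110, 64, 62, 47, 44.
Put 275 GB in tape 1; 125 GB remain.
Put 264 GB in tape 2; 136 GB remain.
Put 244 GB in tape 3; 156 GB remain.
Put 241 GB in tape 4; 159 GB remain.
Put 218 GB in tape 5; 182 GB remain.
Put 110 GB in tape 1; 15 GB remain.
Put 64 GB in tape 2; 72 GB remain.
Put 62 GB in tape 2; 10 GB remain.
Put 47 GB in tape 3; 109 GB remain.
Put 44 GB in tape 3; 65 GB remain.
5 tapes × 400 GB = 2000 GB; used 1569 GB; unused 431 GB.

431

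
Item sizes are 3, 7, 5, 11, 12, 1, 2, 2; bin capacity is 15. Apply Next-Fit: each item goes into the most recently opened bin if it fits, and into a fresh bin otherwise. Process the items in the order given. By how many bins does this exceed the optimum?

1

Next-Fit: [3,7,5] [11] [12,1,2] [2] → 4 bins.
Total size 43; any packing needs at least ⌈43/15⌉ = 3 bins.
An optimal packing achieves that bound: [12,3] [11,2,2] [7,5,1] → 3 bins.
Excess: 4 − 3 = 1.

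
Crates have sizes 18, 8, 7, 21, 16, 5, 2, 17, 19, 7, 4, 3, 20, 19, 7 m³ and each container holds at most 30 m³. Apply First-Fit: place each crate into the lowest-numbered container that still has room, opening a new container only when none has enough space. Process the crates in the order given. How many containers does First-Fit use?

container 1: place 18 m³, 12 m³ left
container 1: place 8 m³, 4 m³ left
container 2: place 7 m³, 23 m³ left
container 2: place 21 m³, 2 m³ left
container 3: place 16 m³, 14 m³ left
container 3: place 5 m³, 9 m³ left
container 1: place 2 m³, 2 m³ left
container 4: place 17 m³, 13 m³ left
container 5: place 19 m³, 11 m³ left
container 3: place 7 m³, 2 m³ left
container 4: place 4 m³, 9 m³ left
container 4: place 3 m³, 6 m³ left
container 6: place 20 m³, 10 m³ left
container 7: place 19 m³, 11 m³ left
container 5: place 7 m³, 4 m³ left
Final containers: [18,8,2] [7,21] [16,5,7] [17,4,3] [19,7] [20] [19].

7 containers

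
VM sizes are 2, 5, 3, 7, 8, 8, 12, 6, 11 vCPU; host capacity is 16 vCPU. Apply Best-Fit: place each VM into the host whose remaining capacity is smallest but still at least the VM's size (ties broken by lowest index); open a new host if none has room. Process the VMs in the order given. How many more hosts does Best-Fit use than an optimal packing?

1

Best-Fit: [2,5,3,6] [7,8] [8] [12] [11] → 5 hosts.
Total size 62 vCPU; any packing needs at least ⌈62/16⌉ = 4 hosts.
An optimal packing achieves that bound: [12,3] [11,5] [8,8] [7,6,2] → 4 hosts.
Excess: 5 − 4 = 1.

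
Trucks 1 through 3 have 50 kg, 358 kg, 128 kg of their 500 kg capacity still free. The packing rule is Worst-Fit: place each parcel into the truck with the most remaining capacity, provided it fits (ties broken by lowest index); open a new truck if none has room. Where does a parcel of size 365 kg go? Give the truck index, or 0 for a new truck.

No truck has ≥ 365 kg free, so a new truck is opened.

0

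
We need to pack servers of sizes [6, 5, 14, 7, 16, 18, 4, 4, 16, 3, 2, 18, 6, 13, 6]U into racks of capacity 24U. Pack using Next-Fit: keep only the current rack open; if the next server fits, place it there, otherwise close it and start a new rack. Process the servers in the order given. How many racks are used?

6U → rack 1 (remaining 18U)
5U → rack 1 (remaining 13U)
14U → rack 2 (remaining 10U)
7U → rack 2 (remaining 3U)
16U → rack 3 (remaining 8U)
18U → rack 4 (remaining 6U)
4U → rack 4 (remaining 2U)
4U → rack 5 (remaining 20U)
16U → rack 5 (remaining 4U)
3U → rack 5 (remaining 1U)
2U → rack 6 (remaining 22U)
18U → rack 6 (remaining 4U)
6U → rack 7 (remaining 18U)
13U → rack 7 (remaining 5U)
6U → rack 8 (remaining 18U)

8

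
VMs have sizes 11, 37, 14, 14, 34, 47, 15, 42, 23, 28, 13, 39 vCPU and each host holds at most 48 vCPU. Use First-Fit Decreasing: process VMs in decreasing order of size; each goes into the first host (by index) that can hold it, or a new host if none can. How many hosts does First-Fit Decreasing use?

8 hosts

Sorted descending: 47, 42, 39, 37, 34, 28, 23, 15, 14, 14, 13, 11.
host 1: place 47 vCPU, 1 vCPU left
host 2: place 42 vCPU, 6 vCPU left
host 3: place 39 vCPU, 9 vCPU left
host 4: place 37 vCPU, 11 vCPU left
host 5: place 34 vCPU, 14 vCPU left
host 6: place 28 vCPU, 20 vCPU left
host 7: place 23 vCPU, 25 vCPU left
host 6: place 15 vCPU, 5 vCPU left
host 5: place 14 vCPU, 0 vCPU left
host 7: place 14 vCPU, 11 vCPU left
host 8: place 13 vCPU, 35 vCPU left
host 4: place 11 vCPU, 0 vCPU left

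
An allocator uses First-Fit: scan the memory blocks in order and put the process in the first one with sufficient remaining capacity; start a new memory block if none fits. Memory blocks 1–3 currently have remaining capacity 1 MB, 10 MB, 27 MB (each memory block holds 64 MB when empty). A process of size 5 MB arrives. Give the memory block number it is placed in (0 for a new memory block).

2

Memory blocks with room: memory block 2 (10 MB), memory block 3 (27 MB).
The first with room is memory block 2.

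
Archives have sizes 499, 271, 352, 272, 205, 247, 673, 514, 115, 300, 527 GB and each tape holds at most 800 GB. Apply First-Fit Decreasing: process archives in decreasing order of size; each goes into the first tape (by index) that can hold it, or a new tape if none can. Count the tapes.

Sorted descending: 673, 527, 514, 499, 352, 300, 272, 271, 247, 205, 115.
673 GB → tape 1 (remaining 127 GB)
527 GB → tape 2 (remaining 273 GB)
514 GB → tape 3 (remaining 286 GB)
499 GB → tape 4 (remaining 301 GB)
352 GB → tape 5 (remaining 448 GB)
300 GB → tape 4 (remaining 1 GB)
272 GB → tape 2 (remaining 1 GB)
271 GB → tape 3 (remaining 15 GB)
247 GB → tape 5 (remaining 201 GB)
205 GB → tape 6 (remaining 595 GB)
115 GB → tape 1 (remaining 12 GB)
Final tapes: [673,115] [527,272] [514,271] [499,300] [352,247] [205].

6 tapes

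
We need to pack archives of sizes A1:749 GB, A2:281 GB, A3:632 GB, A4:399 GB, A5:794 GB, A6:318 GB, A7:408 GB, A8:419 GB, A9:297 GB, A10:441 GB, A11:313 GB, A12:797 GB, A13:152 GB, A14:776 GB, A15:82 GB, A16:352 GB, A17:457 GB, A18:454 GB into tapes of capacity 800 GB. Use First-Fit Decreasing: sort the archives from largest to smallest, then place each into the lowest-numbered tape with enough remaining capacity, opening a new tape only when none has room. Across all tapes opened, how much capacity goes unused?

Sorted descending: 797, 794, 776, 749, 632, 457, 454, 441, 419, 408, 399, 352, 318, 313, 297, 281, 152, 82.
Put 797 GB in tape 1; 3 GB remain.
Put 794 GB in tape 2; 6 GB remain.
Put 776 GB in tape 3; 24 GB remain.
Put 749 GB in tape 4; 51 GB remain.
Put 632 GB in tape 5; 168 GB remain.
Put 457 GB in tape 6; 343 GB remain.
Put 454 GB in tape 7; 346 GB remain.
Put 441 GB in tape 8; 359 GB remain.
Put 419 GB in tape 9; 381 GB remain.
Put 408 GB in tape 10; 392 GB remain.
Put 399 GB in tape 11; 401 GB remain.
Put 352 GB in tape 8; 7 GB remain.
Put 318 GB in tape 6; 25 GB remain.
Put 313 GB in tape 7; 33 GB remain.
Put 297 GB in tape 9; 84 GB remain.
Put 281 GB in tape 10; 111 GB remain.
Put 152 GB in tape 5; 16 GB remain.
Put 82 GB in tape 9; 2 GB remain.
11 tapes × 800 GB = 8800 GB; used 8121 GB; unused 679 GB.

679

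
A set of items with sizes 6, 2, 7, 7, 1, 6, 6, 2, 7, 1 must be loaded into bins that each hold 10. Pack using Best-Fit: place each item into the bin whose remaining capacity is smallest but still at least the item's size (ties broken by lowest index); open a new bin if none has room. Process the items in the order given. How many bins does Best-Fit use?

6 bins

6 → bin 1 (remaining 4)
2 → bin 1 (remaining 2)
7 → bin 2 (remaining 3)
7 → bin 3 (remaining 3)
1 → bin 1 (remaining 1)
6 → bin 4 (remaining 4)
6 → bin 5 (remaining 4)
2 → bin 2 (remaining 1)
7 → bin 6 (remaining 3)
1 → bin 1 (remaining 0)
Final bins: [6,2,1,1] [7,2] [7] [6] [6] [7].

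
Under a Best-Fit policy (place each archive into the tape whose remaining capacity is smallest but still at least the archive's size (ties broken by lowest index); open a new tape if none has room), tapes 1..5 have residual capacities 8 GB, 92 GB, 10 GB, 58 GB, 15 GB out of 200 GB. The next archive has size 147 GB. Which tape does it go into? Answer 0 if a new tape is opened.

No tape has ≥ 147 GB free, so a new tape is opened.

0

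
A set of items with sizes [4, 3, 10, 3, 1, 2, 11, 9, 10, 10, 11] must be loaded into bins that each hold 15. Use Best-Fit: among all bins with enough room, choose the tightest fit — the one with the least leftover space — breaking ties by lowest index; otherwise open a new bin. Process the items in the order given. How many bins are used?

Put 4 in bin 1; 11 remain.
Put 3 in bin 1; 8 remain.
Put 10 in bin 2; 5 remain.
Put 3 in bin 2; 2 remain.
Put 1 in bin 2; 1 remain.
Put 2 in bin 1; 6 remain.
Put 11 in bin 3; 4 remain.
Put 9 in bin 4; 6 remain.
Put 10 in bin 5; 5 remain.
Put 10 in bin 6; 5 remain.
Put 11 in bin 7; 4 remain.

7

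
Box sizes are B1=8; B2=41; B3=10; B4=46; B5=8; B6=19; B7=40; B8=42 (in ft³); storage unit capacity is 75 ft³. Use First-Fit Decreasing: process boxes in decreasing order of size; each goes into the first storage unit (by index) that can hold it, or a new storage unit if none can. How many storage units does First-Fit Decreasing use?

Sorted descending: 46, 42, 41, 40, 19, 10, 8, 8.
46 ft³ → storage unit 1 (remaining 29 ft³)
42 ft³ → storage unit 2 (remaining 33 ft³)
41 ft³ → storage unit 3 (remaining 34 ft³)
40 ft³ → storage unit 4 (remaining 35 ft³)
19 ft³ → storage unit 1 (remaining 10 ft³)
10 ft³ → storage unit 1 (remaining 0 ft³)
8 ft³ → storage unit 2 (remaining 25 ft³)
8 ft³ → storage unit 2 (remaining 17 ft³)

4 storage units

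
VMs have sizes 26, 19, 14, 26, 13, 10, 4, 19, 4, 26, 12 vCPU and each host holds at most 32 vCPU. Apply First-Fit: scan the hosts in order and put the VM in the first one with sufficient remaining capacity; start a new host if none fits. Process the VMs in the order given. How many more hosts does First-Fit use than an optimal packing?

0

First-Fit: [26,4] [19,13] [14,10,4] [26] [19,12] [26] → 6 hosts.
Total size 173 vCPU; any packing needs at least ⌈173/32⌉ = 6 hosts.
So 6 is already optimal.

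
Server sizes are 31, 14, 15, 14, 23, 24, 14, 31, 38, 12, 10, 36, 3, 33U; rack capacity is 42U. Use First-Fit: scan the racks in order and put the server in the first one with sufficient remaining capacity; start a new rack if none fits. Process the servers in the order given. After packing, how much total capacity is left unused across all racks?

38

Put 31U in rack 1; 11U remain.
Put 14U in rack 2; 28U remain.
Put 15U in rack 2; 13U remain.
Put 14U in rack 3; 28U remain.
Put 23U in rack 3; 5U remain.
Put 24U in rack 4; 18U remain.
Put 14U in rack 4; 4U remain.
Put 31U in rack 5; 11U remain.
Put 38U in rack 6; 4U remain.
Put 12U in rack 2; 1U remain.
Put 10U in rack 1; 1U remain.
Put 36U in rack 7; 6U remain.
Put 3U in rack 3; 2U remain.
Put 33U in rack 8; 9U remain.
8 racks × 42U = 336U; used 298U; unused 38U.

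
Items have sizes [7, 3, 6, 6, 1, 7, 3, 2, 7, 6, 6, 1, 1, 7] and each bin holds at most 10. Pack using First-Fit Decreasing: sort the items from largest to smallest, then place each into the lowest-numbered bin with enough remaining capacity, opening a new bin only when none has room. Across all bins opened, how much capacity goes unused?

17

Sorted descending: 7, 7, 7, 7, 6, 6, 6, 6, 3, 3, 2, 1, 1, 1.
bin 1: place 7, 3 left
bin 2: place 7, 3 left
bin 3: place 7, 3 left
bin 4: place 7, 3 left
bin 5: place 6, 4 left
bin 6: place 6, 4 left
bin 7: place 6, 4 left
bin 8: place 6, 4 left
bin 1: place 3, 0 left
bin 2: place 3, 0 left
bin 3: place 2, 1 left
bin 3: place 1, 0 left
bin 4: place 1, 2 left
bin 4: place 1, 1 left
8 bins × 10 = 80; used 63; unused 17.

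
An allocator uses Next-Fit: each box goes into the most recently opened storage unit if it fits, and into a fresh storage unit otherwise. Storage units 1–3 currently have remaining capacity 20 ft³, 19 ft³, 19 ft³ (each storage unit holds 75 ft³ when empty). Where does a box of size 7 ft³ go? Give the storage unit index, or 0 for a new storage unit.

3

Next-Fit only looks at storage unit 3, which has 19 ft³ free.
7 ft³ fits there.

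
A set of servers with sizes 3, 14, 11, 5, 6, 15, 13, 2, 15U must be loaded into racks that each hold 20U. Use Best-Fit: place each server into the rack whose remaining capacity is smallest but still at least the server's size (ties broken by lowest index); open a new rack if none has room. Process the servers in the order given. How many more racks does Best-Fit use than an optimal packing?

Best-Fit: [3,14,2] [11,5] [6,13] [15] [15] → 5 racks.
Total size 84U; any packing needs at least ⌈84/20⌉ = 5 racks.
So 5 is already optimal.

0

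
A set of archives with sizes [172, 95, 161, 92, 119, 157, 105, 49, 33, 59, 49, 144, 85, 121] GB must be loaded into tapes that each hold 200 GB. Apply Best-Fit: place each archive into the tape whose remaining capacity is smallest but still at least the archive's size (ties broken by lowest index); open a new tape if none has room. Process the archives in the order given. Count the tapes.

9

tape 1: place 172 GB, 28 GB left
tape 2: place 95 GB, 105 GB left
tape 3: place 161 GB, 39 GB left
tape 2: place 92 GB, 13 GB left
tape 4: place 119 GB, 81 GB left
tape 5: place 157 GB, 43 GB left
tape 6: place 105 GB, 95 GB left
tape 4: place 49 GB, 32 GB left
tape 3: place 33 GB, 6 GB left
tape 6: place 59 GB, 36 GB left
tape 7: place 49 GB, 151 GB left
tape 7: place 144 GB, 7 GB left
tape 8: place 85 GB, 115 GB left
tape 9: place 121 GB, 79 GB left
Final tapes: [172] [95,92] [161,33] [119,49] [157] [105,59] [49,144] [85] [121].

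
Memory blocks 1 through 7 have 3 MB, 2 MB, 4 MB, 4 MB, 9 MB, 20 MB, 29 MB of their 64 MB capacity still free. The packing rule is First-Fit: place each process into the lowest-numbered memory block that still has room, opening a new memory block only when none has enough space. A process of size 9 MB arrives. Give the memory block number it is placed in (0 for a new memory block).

5

Memory blocks with room: memory block 5 (9 MB), memory block 6 (20 MB), memory block 7 (29 MB).
The first with room is memory block 5.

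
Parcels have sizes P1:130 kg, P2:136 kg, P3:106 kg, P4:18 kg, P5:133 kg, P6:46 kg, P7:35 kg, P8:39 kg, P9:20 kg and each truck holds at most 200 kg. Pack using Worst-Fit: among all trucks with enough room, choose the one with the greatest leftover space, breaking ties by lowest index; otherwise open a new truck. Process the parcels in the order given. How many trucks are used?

Put P1 (130 kg) in truck 1; 70 kg remain.
Put P2 (136 kg) in truck 2; 64 kg remain.
Put P3 (106 kg) in truck 3; 94 kg remain.
Put P4 (18 kg) in truck 3; 76 kg remain.
Put P5 (133 kg) in truck 4; 67 kg remain.
Put P6 (46 kg) in truck 3; 30 kg remain.
Put P7 (35 kg) in truck 1; 35 kg remain.
Put P8 (39 kg) in truck 4; 28 kg remain.
Put P9 (20 kg) in truck 2; 44 kg remain.

4 trucks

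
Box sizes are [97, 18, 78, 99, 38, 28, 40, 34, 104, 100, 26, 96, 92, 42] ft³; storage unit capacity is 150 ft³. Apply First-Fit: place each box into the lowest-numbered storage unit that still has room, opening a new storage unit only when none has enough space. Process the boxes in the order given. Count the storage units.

storage unit 1: place 97 ft³, 53 ft³ left
storage unit 1: place 18 ft³, 35 ft³ left
storage unit 2: place 78 ft³, 72 ft³ left
storage unit 3: place 99 ft³, 51 ft³ left
storage unit 2: place 38 ft³, 34 ft³ left
storage unit 1: place 28 ft³, 7 ft³ left
storage unit 3: place 40 ft³, 11 ft³ left
storage unit 2: place 34 ft³, 0 ft³ left
storage unit 4: place 104 ft³, 46 ft³ left
storage unit 5: place 100 ft³, 50 ft³ left
storage unit 4: place 26 ft³, 20 ft³ left
storage unit 6: place 96 ft³, 54 ft³ left
storage unit 7: place 92 ft³, 58 ft³ left
storage unit 5: place 42 ft³, 8 ft³ left
Final storage units: [97,18,28] [78,38,34] [99,40] [104,26] [100,42] [96] [92].

7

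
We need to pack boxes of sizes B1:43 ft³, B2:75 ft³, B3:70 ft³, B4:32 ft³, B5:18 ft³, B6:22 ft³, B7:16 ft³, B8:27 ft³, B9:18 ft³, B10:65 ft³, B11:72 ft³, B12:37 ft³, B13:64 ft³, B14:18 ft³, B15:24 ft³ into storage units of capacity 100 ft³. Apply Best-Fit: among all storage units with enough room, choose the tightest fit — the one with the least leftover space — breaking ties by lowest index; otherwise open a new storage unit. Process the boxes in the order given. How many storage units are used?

B1 (43 ft³) → storage unit 1 (remaining 57 ft³)
B2 (75 ft³) → storage unit 2 (remaining 25 ft³)
B3 (70 ft³) → storage unit 3 (remaining 30 ft³)
B4 (32 ft³) → storage unit 1 (remaining 25 ft³)
B5 (18 ft³) → storage unit 1 (remaining 7 ft³)
B6 (22 ft³) → storage unit 2 (remaining 3 ft³)
B7 (16 ft³) → storage unit 3 (remaining 14 ft³)
B8 (27 ft³) → storage unit 4 (remaining 73 ft³)
B9 (18 ft³) → storage unit 4 (remaining 55 ft³)
B10 (65 ft³) → storage unit 5 (remaining 35 ft³)
B11 (72 ft³) → storage unit 6 (remaining 28 ft³)
B12 (37 ft³) → storage unit 4 (remaining 18 ft³)
B13 (64 ft³) → storage unit 7 (remaining 36 ft³)
B14 (18 ft³) → storage unit 4 (remaining 0 ft³)
B15 (24 ft³) → storage unit 6 (remaining 4 ft³)
Final storage units: [43,32,18] [75,22] [70,16] [27,18,37,18] [65] [72,24] [64].

7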